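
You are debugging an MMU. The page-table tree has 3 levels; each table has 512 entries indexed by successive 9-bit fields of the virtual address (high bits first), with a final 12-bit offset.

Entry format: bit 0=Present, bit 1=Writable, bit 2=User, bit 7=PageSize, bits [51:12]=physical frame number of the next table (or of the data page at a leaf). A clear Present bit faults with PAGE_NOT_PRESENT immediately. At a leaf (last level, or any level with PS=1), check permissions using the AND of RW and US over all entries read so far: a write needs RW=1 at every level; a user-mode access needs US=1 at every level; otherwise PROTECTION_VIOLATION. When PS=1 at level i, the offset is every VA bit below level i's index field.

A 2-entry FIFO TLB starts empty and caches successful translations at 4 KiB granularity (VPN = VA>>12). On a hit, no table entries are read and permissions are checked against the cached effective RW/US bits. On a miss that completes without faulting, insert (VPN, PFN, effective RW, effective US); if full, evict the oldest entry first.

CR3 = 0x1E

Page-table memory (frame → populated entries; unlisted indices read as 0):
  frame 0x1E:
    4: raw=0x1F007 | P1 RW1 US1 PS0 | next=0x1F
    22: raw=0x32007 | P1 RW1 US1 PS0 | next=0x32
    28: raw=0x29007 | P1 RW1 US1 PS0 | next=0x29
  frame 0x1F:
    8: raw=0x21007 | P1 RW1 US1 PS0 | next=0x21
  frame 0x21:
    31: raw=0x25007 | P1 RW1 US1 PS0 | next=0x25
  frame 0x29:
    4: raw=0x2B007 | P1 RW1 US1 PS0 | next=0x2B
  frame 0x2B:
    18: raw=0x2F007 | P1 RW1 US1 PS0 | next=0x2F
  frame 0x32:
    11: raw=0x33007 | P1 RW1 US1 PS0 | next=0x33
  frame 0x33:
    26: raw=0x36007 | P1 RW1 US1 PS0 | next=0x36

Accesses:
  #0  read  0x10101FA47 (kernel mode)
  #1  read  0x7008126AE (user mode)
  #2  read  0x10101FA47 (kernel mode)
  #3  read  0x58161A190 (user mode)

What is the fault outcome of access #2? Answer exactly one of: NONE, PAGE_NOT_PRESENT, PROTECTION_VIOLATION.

Per-access translation:
#0 VA=0x10101FA47 (r,kernel):
  lvl0: tbl 0x1E, slot 4 ⇒ 0x1F007 (P1/RW1/US1/PS0)
  lvl1: tbl 0x1F, slot 8 ⇒ 0x21007 (P1/RW1/US1/PS0)
  lvl2: tbl 0x21, slot 31 ⇒ 0x25007 (P1/RW1/US1/PS0)
  ✓ 0x25A47  — 3 lookups
#1 VA=0x7008126AE (r,user):
  lvl0: tbl 0x1E, slot 28 ⇒ 0x29007 (P1/RW1/US1/PS0)
  lvl1: tbl 0x29, slot 4 ⇒ 0x2B007 (P1/RW1/US1/PS0)
  lvl2: tbl 0x2B, slot 18 ⇒ 0x2F007 (P1/RW1/US1/PS0)
  ✓ 0x2F6AE  — 3 lookups
#2 VA=0x10101FA47 (r,kernel):
  TLB hit vpn=0x10101F → PA=0x25A47
#3 VA=0x58161A190 (r,user):
  lvl0: tbl 0x1E, slot 22 ⇒ 0x32007 (P1/RW1/US1/PS0)
  lvl1: tbl 0x32, slot 11 ⇒ 0x33007 (P1/RW1/US1/PS0)
  lvl2: tbl 0x33, slot 26 ⇒ 0x36007 (P1/RW1/US1/PS0)
  ✓ 0x36190  — 3 lookups

Access #2 fault: NONE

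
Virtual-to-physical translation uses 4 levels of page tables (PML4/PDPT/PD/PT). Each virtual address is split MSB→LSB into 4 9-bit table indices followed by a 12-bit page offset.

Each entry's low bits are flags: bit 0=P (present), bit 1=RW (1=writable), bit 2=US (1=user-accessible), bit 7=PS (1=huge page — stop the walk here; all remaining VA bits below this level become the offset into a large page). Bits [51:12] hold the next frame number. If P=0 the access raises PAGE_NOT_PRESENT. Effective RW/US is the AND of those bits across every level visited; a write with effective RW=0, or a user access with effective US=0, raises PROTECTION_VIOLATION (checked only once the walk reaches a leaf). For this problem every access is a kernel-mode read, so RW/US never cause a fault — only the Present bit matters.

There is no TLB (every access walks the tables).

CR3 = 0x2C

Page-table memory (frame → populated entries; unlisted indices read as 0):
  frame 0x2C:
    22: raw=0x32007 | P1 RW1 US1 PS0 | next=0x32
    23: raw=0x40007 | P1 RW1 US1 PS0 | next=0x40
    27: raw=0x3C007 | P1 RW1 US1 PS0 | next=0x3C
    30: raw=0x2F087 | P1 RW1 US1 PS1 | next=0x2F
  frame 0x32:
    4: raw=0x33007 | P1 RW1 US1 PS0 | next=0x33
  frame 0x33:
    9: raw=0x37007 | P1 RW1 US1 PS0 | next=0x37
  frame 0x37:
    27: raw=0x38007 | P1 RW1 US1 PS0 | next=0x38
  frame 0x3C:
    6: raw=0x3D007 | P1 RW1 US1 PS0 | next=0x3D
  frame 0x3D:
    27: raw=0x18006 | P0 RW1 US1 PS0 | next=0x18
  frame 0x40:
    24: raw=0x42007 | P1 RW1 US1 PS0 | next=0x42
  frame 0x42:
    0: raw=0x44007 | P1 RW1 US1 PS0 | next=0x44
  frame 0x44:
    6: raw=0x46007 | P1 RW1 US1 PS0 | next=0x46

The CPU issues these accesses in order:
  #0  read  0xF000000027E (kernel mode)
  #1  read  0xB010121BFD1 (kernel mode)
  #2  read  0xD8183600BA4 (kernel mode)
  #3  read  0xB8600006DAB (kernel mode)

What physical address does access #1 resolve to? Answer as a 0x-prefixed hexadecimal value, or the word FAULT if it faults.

Trace:
#0 VA=0xF000000027E (r,kernel):
  lvl0: tbl 0x2C, slot 30 ⇒ 0x2F087 (P1/RW1/US1/PS1)
  ⇒ phys 0x2F27E (huge @L0)  [1 reads]
#1 VA=0xB010121BFD1 (r,kernel):
  lvl0: tbl 0x2C, slot 22 ⇒ 0x32007 (P1/RW1/US1/PS0)
  lvl1: tbl 0x32, slot 4 ⇒ 0x33007 (P1/RW1/US1/PS0)
  lvl2: tbl 0x33, slot 9 ⇒ 0x37007 (P1/RW1/US1/PS0)
  lvl3: tbl 0x37, slot 27 ⇒ 0x38007 (P1/RW1/US1/PS0)
  ⇒ phys 0x38FD1  [4 reads]
#2 VA=0xD8183600BA4 (r,kernel):
  lvl0: tbl 0x2C, slot 27 ⇒ 0x3C007 (P1/RW1/US1/PS0)
  lvl1: tbl 0x3C, slot 6 ⇒ 0x3D007 (P1/RW1/US1/PS0)
  lvl2: tbl 0x3D, slot 27 ⇒ 0x18006 (P0/RW1/US1/PS0)
  ✗ PAGE_NOT_PRESENT  [3 reads]
#3 VA=0xB8600006DAB (r,kernel):
  lvl0: tbl 0x2C, slot 23 ⇒ 0x40007 (P1/RW1/US1/PS0)
  lvl1: tbl 0x40, slot 24 ⇒ 0x42007 (P1/RW1/US1/PS0)
  lvl2: tbl 0x42, slot 0 ⇒ 0x44007 (P1/RW1/US1/PS0)
  lvl3: tbl 0x44, slot 6 ⇒ 0x46007 (P1/RW1/US1/PS0)
  ⇒ phys 0x46DAB  [4 reads]

Access #1 PA: 0x38FD1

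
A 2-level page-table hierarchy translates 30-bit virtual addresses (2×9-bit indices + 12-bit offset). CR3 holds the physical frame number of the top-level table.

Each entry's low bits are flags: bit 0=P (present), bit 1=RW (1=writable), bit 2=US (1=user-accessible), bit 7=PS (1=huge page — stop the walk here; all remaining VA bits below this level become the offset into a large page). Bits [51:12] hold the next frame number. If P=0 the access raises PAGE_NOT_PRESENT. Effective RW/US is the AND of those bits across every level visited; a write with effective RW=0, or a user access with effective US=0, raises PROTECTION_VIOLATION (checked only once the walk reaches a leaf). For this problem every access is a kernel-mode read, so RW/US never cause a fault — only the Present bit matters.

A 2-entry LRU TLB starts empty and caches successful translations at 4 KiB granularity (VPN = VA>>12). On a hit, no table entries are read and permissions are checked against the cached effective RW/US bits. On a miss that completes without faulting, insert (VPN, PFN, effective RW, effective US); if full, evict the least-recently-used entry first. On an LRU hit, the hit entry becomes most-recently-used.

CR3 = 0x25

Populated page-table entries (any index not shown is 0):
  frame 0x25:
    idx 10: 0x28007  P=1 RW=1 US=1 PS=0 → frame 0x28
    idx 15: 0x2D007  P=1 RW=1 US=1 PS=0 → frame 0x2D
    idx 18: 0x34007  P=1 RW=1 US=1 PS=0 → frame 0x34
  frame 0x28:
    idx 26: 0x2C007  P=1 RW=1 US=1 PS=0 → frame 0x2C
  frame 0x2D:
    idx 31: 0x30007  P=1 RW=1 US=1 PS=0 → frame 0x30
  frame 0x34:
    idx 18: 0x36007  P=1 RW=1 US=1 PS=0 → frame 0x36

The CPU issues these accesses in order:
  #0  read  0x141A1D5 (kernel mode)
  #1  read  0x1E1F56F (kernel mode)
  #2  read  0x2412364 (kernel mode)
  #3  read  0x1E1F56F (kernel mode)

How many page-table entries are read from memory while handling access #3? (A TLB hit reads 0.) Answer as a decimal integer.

Walk each access:
#0 VA=0x141A1D5 (r,kernel):
  [0] read 0x25 idx=10: raw=0x28007 flags P=1 W=1 U=1 S=0
  [1] read 0x28 idx=26: raw=0x2C007 flags P=1 W=1 U=1 S=0
  → PA=0x2C1D5  (2 entries read)
#1 VA=0x1E1F56F (r,kernel):
  [0] read 0x25 idx=15: raw=0x2D007 flags P=1 W=1 U=1 S=0
  [1] read 0x2D idx=31: raw=0x30007 flags P=1 W=1 U=1 S=0
  → PA=0x3056F  (2 entries read)
#2 VA=0x2412364 (r,kernel):
  [0] read 0x25 idx=18: raw=0x34007 flags P=1 W=1 U=1 S=0
  [1] read 0x34 idx=18: raw=0x36007 flags P=1 W=1 U=1 S=0
  → PA=0x36364  (2 entries read)
#3 VA=0x1E1F56F (r,kernel):
  TLB hit vpn=0x1E1F → PA=0x3056F

Entries read for #3: 0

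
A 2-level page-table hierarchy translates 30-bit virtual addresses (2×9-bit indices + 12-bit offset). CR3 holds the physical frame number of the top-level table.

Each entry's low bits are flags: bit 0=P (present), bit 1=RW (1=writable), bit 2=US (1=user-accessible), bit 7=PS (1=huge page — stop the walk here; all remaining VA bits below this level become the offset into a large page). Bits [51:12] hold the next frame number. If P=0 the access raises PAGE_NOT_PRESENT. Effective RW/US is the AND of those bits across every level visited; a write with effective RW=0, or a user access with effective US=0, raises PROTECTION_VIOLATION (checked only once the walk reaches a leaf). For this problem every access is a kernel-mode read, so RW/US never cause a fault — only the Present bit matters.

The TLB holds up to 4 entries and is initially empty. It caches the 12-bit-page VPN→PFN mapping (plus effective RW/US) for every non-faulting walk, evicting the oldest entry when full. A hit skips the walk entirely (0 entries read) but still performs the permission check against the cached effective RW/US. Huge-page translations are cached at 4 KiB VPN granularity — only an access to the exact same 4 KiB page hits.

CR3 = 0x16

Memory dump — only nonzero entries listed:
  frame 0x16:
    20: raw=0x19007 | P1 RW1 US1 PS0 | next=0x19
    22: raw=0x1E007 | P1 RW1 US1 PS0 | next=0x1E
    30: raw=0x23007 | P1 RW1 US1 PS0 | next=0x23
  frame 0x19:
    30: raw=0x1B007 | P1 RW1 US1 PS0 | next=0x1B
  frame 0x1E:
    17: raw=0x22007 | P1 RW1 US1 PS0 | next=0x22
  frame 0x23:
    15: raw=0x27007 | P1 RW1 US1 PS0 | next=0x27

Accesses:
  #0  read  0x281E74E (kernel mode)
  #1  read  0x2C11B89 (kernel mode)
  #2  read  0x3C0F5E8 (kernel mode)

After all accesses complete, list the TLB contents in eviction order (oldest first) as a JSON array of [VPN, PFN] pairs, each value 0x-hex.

Walk each access:
#0 VA=0x281E74E (r,kernel):
  lvl0: tbl 0x16, slot 20 ⇒ 0x19007 (P1/RW1/US1/PS0)
  lvl1: tbl 0x19, slot 30 ⇒ 0x1B007 (P1/RW1/US1/PS0)
  → PA=0x1B74E  (2 entries read)
#1 VA=0x2C11B89 (r,kernel):
  lvl0: tbl 0x16, slot 22 ⇒ 0x1E007 (P1/RW1/US1/PS0)
  lvl1: tbl 0x1E, slot 17 ⇒ 0x22007 (P1/RW1/US1/PS0)
  → PA=0x22B89  (2 entries read)
#2 VA=0x3C0F5E8 (r,kernel):
  lvl0: tbl 0x16, slot 30 ⇒ 0x23007 (P1/RW1/US1/PS0)
  lvl1: tbl 0x23, slot 15 ⇒ 0x27007 (P1/RW1/US1/PS0)
  → PA=0x275E8  (2 entries read)

TLB: [["0x281E", "0x1B"], ["0x2C11", "0x22"], ["0x3C0F", "0x27"]]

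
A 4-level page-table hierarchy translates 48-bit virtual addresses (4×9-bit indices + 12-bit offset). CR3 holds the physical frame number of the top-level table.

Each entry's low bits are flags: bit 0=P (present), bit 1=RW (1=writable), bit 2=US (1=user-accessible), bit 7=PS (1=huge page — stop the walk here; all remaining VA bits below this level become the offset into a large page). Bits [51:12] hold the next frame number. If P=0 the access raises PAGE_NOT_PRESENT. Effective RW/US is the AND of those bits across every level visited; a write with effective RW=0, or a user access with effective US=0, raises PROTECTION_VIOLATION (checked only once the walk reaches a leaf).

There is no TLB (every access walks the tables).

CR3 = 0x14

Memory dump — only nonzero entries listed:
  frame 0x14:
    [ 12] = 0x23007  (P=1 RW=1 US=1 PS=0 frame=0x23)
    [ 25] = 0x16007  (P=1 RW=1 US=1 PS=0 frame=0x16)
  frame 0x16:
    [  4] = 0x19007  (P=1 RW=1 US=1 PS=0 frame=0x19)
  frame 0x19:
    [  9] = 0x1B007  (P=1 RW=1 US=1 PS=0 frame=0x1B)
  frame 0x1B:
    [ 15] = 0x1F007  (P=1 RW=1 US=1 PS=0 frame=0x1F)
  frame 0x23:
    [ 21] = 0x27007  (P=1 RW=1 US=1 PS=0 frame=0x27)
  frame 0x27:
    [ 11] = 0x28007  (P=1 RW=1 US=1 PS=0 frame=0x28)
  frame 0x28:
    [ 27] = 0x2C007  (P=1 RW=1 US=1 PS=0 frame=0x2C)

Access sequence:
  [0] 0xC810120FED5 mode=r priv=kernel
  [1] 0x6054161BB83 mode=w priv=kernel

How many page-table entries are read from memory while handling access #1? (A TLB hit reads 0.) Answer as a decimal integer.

Walk each access:
#0 VA=0xC810120FED5 (r,kernel):
  L0: frame=0x14 idx=25 entry=0x16007 [P=1 RW=1 US=1 PS=0]
  L1: frame=0x16 idx=4 entry=0x19007 [P=1 RW=1 US=1 PS=0]
  L2: frame=0x19 idx=9 entry=0x1B007 [P=1 RW=1 US=1 PS=0]
  L3: frame=0x1B idx=15 entry=0x1F007 [P=1 RW=1 US=1 PS=0]
  ⇒ phys 0x1FED5  [4 reads]
#1 VA=0x6054161BB83 (w,kernel):
  L0: frame=0x14 idx=12 entry=0x23007 [P=1 RW=1 US=1 PS=0]
  L1: frame=0x23 idx=21 entry=0x27007 [P=1 RW=1 US=1 PS=0]
  L2: frame=0x27 idx=11 entry=0x28007 [P=1 RW=1 US=1 PS=0]
  L3: frame=0x28 idx=27 entry=0x2C007 [P=1 RW=1 US=1 PS=0]
  ⇒ phys 0x2CB83  [4 reads]

Entries read for #1: 4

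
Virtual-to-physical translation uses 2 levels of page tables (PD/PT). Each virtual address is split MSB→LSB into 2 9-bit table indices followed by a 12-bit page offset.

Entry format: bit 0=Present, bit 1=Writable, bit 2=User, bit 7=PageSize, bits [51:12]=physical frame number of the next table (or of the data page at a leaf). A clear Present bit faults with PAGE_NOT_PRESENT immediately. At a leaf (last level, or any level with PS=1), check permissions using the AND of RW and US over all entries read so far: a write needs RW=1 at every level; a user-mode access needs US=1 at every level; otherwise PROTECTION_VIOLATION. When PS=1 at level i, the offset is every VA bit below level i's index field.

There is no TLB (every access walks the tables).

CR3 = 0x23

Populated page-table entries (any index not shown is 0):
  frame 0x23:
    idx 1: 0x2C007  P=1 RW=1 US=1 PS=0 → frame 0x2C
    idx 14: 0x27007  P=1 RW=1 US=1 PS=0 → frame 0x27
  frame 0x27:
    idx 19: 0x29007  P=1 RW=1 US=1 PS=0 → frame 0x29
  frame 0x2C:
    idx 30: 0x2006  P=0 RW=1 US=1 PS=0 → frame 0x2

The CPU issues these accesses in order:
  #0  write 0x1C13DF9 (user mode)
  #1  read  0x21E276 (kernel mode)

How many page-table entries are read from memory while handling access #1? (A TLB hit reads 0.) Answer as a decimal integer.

Per-access translation:
#0 VA=0x1C13DF9 (w,user):
  L0 @0x23[14] → 0x27007  P=1,RW=1,US=1,PS=0
  L1 @0x27[19] → 0x29007  P=1,RW=1,US=1,PS=0
  → PA=0x29DF9  (2 entries read)
#1 VA=0x21E276 (r,kernel):
  L0 @0x23[1] → 0x2C007  P=1,RW=1,US=1,PS=0
  L1 @0x2C[30] → 0x2006  P=0,RW=1,US=1,PS=0
  → PAGE_NOT_PRESENT  (2 entries read)

Entries read for #1: 2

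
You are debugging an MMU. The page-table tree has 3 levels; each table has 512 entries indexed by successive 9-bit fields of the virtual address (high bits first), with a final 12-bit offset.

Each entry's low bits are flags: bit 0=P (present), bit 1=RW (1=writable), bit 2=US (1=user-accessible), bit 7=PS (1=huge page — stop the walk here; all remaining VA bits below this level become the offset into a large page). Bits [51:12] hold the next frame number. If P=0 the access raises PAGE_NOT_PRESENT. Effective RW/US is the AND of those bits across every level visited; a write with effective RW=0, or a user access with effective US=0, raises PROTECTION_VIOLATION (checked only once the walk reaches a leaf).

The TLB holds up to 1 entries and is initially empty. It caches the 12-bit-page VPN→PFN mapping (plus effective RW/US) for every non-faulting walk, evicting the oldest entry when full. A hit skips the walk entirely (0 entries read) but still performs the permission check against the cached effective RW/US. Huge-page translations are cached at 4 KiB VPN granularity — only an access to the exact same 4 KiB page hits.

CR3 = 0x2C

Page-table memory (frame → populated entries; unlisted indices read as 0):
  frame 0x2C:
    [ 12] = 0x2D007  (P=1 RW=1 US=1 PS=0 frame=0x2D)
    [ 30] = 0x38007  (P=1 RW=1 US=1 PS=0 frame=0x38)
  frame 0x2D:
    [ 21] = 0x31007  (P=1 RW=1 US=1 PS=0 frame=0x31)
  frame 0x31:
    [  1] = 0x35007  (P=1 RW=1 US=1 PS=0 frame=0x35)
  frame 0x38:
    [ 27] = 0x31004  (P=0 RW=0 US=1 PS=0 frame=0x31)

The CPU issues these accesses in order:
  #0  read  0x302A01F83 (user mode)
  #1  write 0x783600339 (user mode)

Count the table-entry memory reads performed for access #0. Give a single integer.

Walk each access:
#0 VA=0x302A01F83 (r,user):
  L0: frame=0x2C idx=12 entry=0x2D007 [P=1 RW=1 US=1 PS=0]
  L1: frame=0x2D idx=21 entry=0x31007 [P=1 RW=1 US=1 PS=0]
  L2: frame=0x31 idx=1 entry=0x35007 [P=1 RW=1 US=1 PS=0]
  ✓ 0x35F83  — 3 lookups
#1 VA=0x783600339 (w,user):
  L0: frame=0x2C idx=30 entry=0x38007 [P=1 RW=1 US=1 PS=0]
  L1: frame=0x38 idx=27 entry=0x31004 [P=0 RW=0 US=1 PS=0]
  ✗ PAGE_NOT_PRESENT  [2 reads]

Entries read for #0: 3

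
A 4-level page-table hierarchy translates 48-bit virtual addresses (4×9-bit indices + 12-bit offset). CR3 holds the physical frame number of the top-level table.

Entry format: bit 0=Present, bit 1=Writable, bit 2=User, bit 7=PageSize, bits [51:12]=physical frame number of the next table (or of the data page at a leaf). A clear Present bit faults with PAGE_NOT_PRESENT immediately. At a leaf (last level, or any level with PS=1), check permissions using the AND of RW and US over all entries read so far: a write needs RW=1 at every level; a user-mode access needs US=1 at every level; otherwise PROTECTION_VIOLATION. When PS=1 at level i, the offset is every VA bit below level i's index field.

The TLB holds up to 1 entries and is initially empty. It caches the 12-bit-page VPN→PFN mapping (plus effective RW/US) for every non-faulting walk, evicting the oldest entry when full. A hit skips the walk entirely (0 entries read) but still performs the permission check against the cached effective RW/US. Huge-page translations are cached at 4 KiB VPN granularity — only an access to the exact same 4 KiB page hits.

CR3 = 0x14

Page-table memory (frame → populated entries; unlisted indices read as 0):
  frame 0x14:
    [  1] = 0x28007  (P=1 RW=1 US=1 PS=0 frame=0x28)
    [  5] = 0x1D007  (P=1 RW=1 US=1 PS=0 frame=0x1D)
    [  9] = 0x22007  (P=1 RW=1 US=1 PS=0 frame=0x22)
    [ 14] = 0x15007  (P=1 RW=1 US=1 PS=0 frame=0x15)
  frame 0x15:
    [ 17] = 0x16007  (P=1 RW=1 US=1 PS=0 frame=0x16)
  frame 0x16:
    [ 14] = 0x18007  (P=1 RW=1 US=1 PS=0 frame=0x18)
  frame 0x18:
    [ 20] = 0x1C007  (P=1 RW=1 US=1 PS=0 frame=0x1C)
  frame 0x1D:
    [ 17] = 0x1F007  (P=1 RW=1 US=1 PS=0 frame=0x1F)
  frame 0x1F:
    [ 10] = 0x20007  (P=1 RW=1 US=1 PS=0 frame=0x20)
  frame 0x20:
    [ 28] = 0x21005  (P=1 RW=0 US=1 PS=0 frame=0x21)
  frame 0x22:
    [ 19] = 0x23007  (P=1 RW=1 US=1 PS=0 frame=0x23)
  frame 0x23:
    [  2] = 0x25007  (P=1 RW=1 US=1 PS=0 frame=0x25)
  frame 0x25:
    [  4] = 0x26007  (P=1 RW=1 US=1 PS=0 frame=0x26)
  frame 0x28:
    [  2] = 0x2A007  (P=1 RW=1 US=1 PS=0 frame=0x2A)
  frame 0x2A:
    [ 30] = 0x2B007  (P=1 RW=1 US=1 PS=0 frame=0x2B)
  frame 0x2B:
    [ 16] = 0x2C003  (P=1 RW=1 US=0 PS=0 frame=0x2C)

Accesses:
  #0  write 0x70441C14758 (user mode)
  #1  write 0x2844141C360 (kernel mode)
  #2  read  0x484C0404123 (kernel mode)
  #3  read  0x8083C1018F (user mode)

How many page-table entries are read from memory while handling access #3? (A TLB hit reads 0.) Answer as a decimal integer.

Per-access translation:
#0 VA=0x70441C14758 (w,user):
  [0] read 0x14 idx=14: raw=0x15007 flags P=1 W=1 U=1 S=0
  [1] read 0x15 idx=17: raw=0x16007 flags P=1 W=1 U=1 S=0
  [2] read 0x16 idx=14: raw=0x18007 flags P=1 W=1 U=1 S=0
  [3] read 0x18 idx=20: raw=0x1C007 flags P=1 W=1 U=1 S=0
  → PA=0x1C758  (4 entries read)
#1 VA=0x2844141C360 (w,kernel):
  [0] read 0x14 idx=5: raw=0x1D007 flags P=1 W=1 U=1 S=0
  [1] read 0x1D idx=17: raw=0x1F007 flags P=1 W=1 U=1 S=0
  [2] read 0x1F idx=10: raw=0x20007 flags P=1 W=1 U=1 S=0
  [3] read 0x20 idx=28: raw=0x21005 flags P=1 W=0 U=1 S=0
  ⇒ fault: PROTECTION_VIOLATION  — 4 lookups
#2 VA=0x484C0404123 (r,kernel):
  [0] read 0x14 idx=9: raw=0x22007 flags P=1 W=1 U=1 S=0
  [1] read 0x22 idx=19: raw=0x23007 flags P=1 W=1 U=1 S=0
  [2] read 0x23 idx=2: raw=0x25007 flags P=1 W=1 U=1 S=0
  [3] read 0x25 idx=4: raw=0x26007 flags P=1 W=1 U=1 S=0
  → PA=0x26123  (4 entries read)
#3 VA=0x8083C1018F (r,user):
  [0] read 0x14 idx=1: raw=0x28007 flags P=1 W=1 U=1 S=0
  [1] read 0x28 idx=2: raw=0x2A007 flags P=1 W=1 U=1 S=0
  [2] read 0x2A idx=30: raw=0x2B007 flags P=1 W=1 U=1 S=0
  [3] read 0x2B idx=16: raw=0x2C003 flags P=1 W=1 U=0 S=0
  ⇒ fault: PROTECTION_VIOLATION  — 4 lookups

Entries read for #3: 4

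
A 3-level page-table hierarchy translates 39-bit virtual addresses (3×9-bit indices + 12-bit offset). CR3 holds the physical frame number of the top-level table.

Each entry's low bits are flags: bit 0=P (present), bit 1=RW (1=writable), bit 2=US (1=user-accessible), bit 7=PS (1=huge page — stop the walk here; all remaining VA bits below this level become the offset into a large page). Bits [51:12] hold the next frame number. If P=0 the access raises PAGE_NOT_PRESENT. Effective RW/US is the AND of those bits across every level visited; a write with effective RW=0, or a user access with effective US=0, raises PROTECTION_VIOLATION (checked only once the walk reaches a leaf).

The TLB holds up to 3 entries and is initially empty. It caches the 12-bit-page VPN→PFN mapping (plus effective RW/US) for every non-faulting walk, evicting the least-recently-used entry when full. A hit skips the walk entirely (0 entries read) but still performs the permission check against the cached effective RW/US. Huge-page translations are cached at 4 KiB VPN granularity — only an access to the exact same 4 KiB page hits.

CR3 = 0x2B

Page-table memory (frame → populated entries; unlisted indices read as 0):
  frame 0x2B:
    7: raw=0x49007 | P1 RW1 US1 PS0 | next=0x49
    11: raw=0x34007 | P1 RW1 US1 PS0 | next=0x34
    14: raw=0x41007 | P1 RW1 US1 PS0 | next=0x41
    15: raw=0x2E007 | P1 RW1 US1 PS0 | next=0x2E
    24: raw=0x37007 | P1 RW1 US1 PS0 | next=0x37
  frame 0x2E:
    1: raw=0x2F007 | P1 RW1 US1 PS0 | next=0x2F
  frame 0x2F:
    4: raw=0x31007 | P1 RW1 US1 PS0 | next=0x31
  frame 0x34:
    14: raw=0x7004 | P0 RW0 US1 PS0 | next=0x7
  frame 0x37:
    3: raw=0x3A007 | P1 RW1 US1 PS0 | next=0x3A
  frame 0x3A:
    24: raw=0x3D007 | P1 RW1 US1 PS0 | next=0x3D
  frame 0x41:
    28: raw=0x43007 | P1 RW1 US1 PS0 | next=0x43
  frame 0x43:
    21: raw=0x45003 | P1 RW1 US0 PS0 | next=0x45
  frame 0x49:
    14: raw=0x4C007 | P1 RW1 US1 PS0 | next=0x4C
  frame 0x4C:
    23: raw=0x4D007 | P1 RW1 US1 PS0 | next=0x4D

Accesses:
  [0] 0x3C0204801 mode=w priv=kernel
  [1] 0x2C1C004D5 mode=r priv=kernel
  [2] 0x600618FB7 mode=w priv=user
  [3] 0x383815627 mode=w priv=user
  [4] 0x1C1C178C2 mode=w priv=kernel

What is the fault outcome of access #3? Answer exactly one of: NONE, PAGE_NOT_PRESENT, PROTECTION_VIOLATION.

Per-access translation:
#0 VA=0x3C0204801 (w,kernel):
  [0] read 0x2B idx=15: raw=0x2E007 flags P=1 W=1 U=1 S=0
  [1] read 0x2E idx=1: raw=0x2F007 flags P=1 W=1 U=1 S=0
  [2] read 0x2F idx=4: raw=0x31007 flags P=1 W=1 U=1 S=0
  → PA=0x31801  (3 entries read)
#1 VA=0x2C1C004D5 (r,kernel):
  [0] read 0x2B idx=11: raw=0x34007 flags P=1 W=1 U=1 S=0
  [1] read 0x34 idx=14: raw=0x7004 flags P=0 W=0 U=1 S=0
  ✗ PAGE_NOT_PRESENT  [2 reads]
#2 VA=0x600618FB7 (w,user):
  [0] read 0x2B idx=24: raw=0x37007 flags P=1 W=1 U=1 S=0
  [1] read 0x37 idx=3: raw=0x3A007 flags P=1 W=1 U=1 S=0
  [2] read 0x3A idx=24: raw=0x3D007 flags P=1 W=1 U=1 S=0
  → PA=0x3DFB7  (3 entries read)
#3 VA=0x383815627 (w,user):
  [0] read 0x2B idx=14: raw=0x41007 flags P=1 W=1 U=1 S=0
  [1] read 0x41 idx=28: raw=0x43007 flags P=1 W=1 U=1 S=0
  [2] read 0x43 idx=21: raw=0x45003 flags P=1 W=1 U=0 S=0
  ✗ PROTECTION_VIOLATION  [3 reads]
#4 VA=0x1C1C178C2 (w,kernel):
  [0] read 0x2B idx=7: raw=0x49007 flags P=1 W=1 U=1 S=0
  [1] read 0x49 idx=14: raw=0x4C007 flags P=1 W=1 U=1 S=0
  [2] read 0x4C idx=23: raw=0x4D007 flags P=1 W=1 U=1 S=0
  → PA=0x4D8C2  (3 entries read)

Access #3 fault: PROTECTION_VIOLATION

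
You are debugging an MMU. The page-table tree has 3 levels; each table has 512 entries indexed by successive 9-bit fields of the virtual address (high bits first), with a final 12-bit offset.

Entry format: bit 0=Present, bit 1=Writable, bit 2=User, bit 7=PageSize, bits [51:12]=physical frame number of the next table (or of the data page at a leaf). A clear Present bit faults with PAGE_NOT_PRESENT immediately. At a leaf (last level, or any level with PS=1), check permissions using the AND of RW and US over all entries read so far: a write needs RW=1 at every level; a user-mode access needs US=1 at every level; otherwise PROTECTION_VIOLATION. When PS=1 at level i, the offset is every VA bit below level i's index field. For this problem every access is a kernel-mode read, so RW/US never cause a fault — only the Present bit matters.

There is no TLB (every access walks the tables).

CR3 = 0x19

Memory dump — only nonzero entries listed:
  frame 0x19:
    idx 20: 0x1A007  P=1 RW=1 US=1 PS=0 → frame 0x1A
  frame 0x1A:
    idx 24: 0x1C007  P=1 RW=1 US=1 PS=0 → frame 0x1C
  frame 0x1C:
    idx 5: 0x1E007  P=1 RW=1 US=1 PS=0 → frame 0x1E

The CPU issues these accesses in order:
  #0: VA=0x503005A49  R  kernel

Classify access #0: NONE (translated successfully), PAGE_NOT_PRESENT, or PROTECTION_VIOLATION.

Per-access translation:
#0 VA=0x503005A49 (r,kernel):
  [0] read 0x19 idx=20: raw=0x1A007 flags P=1 W=1 U=1 S=0
  [1] read 0x1A idx=24: raw=0x1C007 flags P=1 W=1 U=1 S=0
  [2] read 0x1C idx=5: raw=0x1E007 flags P=1 W=1 U=1 S=0
  → PA=0x1EA49  (3 entries read)

Access #0 fault: NONE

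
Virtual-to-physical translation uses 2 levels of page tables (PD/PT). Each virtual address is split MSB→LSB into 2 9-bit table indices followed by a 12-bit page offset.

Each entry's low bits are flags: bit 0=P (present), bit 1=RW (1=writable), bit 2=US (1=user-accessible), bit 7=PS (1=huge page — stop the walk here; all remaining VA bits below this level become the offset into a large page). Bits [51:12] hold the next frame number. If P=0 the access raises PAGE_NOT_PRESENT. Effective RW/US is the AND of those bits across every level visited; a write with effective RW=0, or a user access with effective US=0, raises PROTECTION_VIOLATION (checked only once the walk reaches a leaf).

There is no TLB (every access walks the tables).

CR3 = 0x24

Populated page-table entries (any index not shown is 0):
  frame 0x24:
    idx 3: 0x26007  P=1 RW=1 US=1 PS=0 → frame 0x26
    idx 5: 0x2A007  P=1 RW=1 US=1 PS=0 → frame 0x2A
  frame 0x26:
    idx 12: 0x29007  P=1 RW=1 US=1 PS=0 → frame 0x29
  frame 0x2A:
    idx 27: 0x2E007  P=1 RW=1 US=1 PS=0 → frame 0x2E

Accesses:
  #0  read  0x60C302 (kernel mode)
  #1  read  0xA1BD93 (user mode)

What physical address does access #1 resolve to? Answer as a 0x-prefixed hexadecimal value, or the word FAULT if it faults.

Per-access translation:
#0 VA=0x60C302 (r,kernel):
  lvl0: tbl 0x24, slot 3 ⇒ 0x26007 (P1/RW1/US1/PS0)
  lvl1: tbl 0x26, slot 12 ⇒ 0x29007 (P1/RW1/US1/PS0)
  ✓ 0x29302  — 2 lookups
#1 VA=0xA1BD93 (r,user):
  lvl0: tbl 0x24, slot 5 ⇒ 0x2A007 (P1/RW1/US1/PS0)
  lvl1: tbl 0x2A, slot 27 ⇒ 0x2E007 (P1/RW1/US1/PS0)
  ✓ 0x2ED93  — 2 lookups

Access #1 PA: 0x2ED93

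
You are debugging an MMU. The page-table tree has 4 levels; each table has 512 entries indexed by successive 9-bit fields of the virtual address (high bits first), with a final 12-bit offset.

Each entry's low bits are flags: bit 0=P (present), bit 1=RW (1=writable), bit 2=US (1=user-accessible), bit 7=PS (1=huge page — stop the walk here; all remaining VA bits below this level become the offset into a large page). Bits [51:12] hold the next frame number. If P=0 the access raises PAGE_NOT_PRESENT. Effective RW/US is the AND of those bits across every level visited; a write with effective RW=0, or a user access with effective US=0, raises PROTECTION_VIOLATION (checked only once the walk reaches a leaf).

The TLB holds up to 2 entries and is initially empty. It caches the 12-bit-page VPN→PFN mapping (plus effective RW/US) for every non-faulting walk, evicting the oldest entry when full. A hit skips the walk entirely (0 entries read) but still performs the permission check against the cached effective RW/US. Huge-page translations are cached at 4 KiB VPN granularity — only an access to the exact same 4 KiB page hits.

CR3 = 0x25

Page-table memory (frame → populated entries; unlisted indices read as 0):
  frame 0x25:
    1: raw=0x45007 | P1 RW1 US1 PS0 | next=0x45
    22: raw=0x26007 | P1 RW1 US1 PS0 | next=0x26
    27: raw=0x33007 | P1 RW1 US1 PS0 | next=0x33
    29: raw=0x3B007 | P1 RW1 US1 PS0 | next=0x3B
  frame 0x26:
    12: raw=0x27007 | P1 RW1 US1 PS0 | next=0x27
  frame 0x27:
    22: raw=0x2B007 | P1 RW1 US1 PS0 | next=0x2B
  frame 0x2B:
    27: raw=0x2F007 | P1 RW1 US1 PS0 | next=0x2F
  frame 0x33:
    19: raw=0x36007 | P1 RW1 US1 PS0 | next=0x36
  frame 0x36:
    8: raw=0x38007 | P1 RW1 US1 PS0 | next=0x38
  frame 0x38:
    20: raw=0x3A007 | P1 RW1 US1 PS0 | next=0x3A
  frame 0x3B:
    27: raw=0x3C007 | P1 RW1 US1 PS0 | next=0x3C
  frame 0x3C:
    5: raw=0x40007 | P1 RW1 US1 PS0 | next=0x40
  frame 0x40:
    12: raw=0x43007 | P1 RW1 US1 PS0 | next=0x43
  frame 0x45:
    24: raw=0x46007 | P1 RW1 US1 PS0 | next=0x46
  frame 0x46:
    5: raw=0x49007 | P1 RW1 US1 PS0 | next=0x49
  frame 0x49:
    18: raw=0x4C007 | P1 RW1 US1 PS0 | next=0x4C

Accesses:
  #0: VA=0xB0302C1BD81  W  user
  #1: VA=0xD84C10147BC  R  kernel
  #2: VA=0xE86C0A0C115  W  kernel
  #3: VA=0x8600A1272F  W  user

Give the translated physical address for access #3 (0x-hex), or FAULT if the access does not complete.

Trace:
#0 VA=0xB0302C1BD81 (w,user):
  L0 @0x25[22] → 0x26007  P=1,RW=1,US=1,PS=0
  L1 @0x26[12] → 0x27007  P=1,RW=1,US=1,PS=0
  L2 @0x27[22] → 0x2B007  P=1,RW=1,US=1,PS=0
  L3 @0x2B[27] → 0x2F007  P=1,RW=1,US=1,PS=0
  ⇒ phys 0x2FD81  [4 reads]
#1 VA=0xD84C10147BC (r,kernel):
  L0 @0x25[27] → 0x33007  P=1,RW=1,US=1,PS=0
  L1 @0x33[19] → 0x36007  P=1,RW=1,US=1,PS=0
  L2 @0x36[8] → 0x38007  P=1,RW=1,US=1,PS=0
  L3 @0x38[20] → 0x3A007  P=1,RW=1,US=1,PS=0
  ⇒ phys 0x3A7BC  [4 reads]
#2 VA=0xE86C0A0C115 (w,kernel):
  L0 @0x25[29] → 0x3B007  P=1,RW=1,US=1,PS=0
  L1 @0x3B[27] → 0x3C007  P=1,RW=1,US=1,PS=0
  L2 @0x3C[5] → 0x40007  P=1,RW=1,US=1,PS=0
  L3 @0x40[12] → 0x43007  P=1,RW=1,US=1,PS=0
  ⇒ phys 0x43115  [4 reads]
#3 VA=0x8600A1272F (w,user):
  L0 @0x25[1] → 0x45007  P=1,RW=1,US=1,PS=0
  L1 @0x45[24] → 0x46007  P=1,RW=1,US=1,PS=0
  L2 @0x46[5] → 0x49007  P=1,RW=1,US=1,PS=0
  L3 @0x49[18] → 0x4C007  P=1,RW=1,US=1,PS=0
  ⇒ phys 0x4C72F  [4 reads]

Access #3 PA: 0x4C72F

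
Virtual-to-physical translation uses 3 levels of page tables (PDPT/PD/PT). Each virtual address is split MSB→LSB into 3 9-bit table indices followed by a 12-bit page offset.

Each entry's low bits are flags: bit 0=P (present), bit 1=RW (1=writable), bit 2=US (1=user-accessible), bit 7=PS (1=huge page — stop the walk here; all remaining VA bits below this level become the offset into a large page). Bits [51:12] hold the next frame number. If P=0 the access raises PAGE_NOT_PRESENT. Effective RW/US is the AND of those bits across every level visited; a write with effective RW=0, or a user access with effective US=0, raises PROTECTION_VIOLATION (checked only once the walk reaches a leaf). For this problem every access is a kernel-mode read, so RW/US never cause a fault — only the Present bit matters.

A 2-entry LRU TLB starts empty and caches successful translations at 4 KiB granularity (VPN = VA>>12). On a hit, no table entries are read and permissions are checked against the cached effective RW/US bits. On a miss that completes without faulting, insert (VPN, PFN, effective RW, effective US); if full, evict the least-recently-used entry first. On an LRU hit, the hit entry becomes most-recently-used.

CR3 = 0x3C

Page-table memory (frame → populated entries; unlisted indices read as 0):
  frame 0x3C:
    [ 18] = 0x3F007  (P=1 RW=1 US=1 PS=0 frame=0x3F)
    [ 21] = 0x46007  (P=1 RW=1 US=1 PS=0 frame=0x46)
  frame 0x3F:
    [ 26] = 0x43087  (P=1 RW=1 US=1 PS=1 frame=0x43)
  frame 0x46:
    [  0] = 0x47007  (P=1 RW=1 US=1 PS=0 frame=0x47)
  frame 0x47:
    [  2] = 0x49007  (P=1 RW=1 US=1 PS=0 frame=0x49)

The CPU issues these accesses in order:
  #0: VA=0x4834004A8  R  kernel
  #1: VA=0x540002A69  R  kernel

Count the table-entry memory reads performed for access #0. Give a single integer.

Walk each access:
#0 VA=0x4834004A8 (r,kernel):
  [0] read 0x3C idx=18: raw=0x3F007 flags P=1 W=1 U=1 S=0
  [1] read 0x3F idx=26: raw=0x43087 flags P=1 W=1 U=1 S=1
  ✓ 0x434A8 (huge @L1)  — 2 lookups
#1 VA=0x540002A69 (r,kernel):
  [0] read 0x3C idx=21: raw=0x46007 flags P=1 W=1 U=1 S=0
  [1] read 0x46 idx=0: raw=0x47007 flags P=1 W=1 U=1 S=0
  [2] read 0x47 idx=2: raw=0x49007 flags P=1 W=1 U=1 S=0
  ✓ 0x49A69  — 3 lookups

Entries read for #0: 2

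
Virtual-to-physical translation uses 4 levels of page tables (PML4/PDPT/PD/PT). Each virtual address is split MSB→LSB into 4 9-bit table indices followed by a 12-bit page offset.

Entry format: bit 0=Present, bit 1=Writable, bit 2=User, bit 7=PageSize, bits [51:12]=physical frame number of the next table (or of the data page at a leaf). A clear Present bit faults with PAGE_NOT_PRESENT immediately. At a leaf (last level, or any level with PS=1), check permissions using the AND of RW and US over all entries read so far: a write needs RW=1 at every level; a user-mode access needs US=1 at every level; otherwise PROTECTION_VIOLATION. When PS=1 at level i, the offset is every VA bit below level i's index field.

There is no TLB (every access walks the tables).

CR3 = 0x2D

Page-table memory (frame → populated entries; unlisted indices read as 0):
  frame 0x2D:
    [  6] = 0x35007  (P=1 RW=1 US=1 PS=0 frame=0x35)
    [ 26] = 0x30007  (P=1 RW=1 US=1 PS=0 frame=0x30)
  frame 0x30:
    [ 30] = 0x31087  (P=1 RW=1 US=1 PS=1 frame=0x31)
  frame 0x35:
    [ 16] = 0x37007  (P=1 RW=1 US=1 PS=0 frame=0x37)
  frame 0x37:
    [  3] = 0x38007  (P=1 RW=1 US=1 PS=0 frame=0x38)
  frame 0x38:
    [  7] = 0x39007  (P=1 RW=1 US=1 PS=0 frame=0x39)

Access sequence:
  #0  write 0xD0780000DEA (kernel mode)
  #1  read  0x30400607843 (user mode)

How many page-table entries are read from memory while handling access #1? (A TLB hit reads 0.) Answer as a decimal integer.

Trace:
#0 VA=0xD0780000DEA (w,kernel):
  L0: frame=0x2D idx=26 entry=0x30007 [P=1 RW=1 US=1 PS=0]
  L1: frame=0x30 idx=30 entry=0x31087 [P=1 RW=1 US=1 PS=1]
  → PA=0x31DEA (huge @L1)  (2 entries read)
#1 VA=0x30400607843 (r,user):
  L0: frame=0x2D idx=6 entry=0x35007 [P=1 RW=1 US=1 PS=0]
  L1: frame=0x35 idx=16 entry=0x37007 [P=1 RW=1 US=1 PS=0]
  L2: frame=0x37 idx=3 entry=0x38007 [P=1 RW=1 US=1 PS=0]
  L3: frame=0x38 idx=7 entry=0x39007 [P=1 RW=1 US=1 PS=0]
  → PA=0x39843  (4 entries read)

Entries read for #1: 4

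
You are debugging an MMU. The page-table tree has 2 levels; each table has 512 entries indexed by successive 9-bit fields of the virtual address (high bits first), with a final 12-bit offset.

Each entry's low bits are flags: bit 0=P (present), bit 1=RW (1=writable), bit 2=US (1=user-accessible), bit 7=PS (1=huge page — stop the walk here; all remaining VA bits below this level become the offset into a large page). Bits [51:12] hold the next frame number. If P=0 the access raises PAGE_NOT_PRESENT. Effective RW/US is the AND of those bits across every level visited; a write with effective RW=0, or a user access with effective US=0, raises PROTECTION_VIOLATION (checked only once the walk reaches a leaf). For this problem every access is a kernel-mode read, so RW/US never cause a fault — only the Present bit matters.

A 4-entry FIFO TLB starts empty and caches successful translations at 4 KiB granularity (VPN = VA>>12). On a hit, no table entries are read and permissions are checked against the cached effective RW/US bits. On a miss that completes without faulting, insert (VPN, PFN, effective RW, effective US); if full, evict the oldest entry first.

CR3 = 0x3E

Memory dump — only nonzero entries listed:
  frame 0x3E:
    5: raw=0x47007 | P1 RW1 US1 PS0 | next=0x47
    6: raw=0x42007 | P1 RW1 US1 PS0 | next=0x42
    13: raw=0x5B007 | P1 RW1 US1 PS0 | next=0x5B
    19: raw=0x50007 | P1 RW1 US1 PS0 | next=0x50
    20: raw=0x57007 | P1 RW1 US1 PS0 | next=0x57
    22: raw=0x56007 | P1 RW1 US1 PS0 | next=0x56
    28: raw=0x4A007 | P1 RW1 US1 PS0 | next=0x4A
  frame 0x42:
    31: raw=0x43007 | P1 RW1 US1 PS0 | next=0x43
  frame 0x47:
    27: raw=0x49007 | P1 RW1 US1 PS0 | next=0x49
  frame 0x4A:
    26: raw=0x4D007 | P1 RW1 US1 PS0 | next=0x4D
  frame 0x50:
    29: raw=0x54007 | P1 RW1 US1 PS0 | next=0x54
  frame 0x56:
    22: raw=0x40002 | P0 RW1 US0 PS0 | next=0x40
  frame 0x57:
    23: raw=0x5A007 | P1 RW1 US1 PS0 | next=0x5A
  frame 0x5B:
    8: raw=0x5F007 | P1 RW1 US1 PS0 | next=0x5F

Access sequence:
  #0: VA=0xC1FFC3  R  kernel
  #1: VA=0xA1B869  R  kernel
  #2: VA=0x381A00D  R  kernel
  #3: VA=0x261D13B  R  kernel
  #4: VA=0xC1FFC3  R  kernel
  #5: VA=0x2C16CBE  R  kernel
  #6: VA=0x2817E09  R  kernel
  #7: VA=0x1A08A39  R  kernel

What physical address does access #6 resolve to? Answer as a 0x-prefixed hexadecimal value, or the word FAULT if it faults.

Walk each access:
#0 VA=0xC1FFC3 (r,kernel):
  L0: frame=0x3E idx=6 entry=0x42007 [P=1 RW=1 US=1 PS=0]
  L1: frame=0x42 idx=31 entry=0x43007 [P=1 RW=1 US=1 PS=0]
  → PA=0x43FC3  (2 entries read)
#1 VA=0xA1B869 (r,kernel):
  L0: frame=0x3E idx=5 entry=0x47007 [P=1 RW=1 US=1 PS=0]
  L1: frame=0x47 idx=27 entry=0x49007 [P=1 RW=1 US=1 PS=0]
  → PA=0x49869  (2 entries read)
#2 VA=0x381A00D (r,kernel):
  L0: frame=0x3E idx=28 entry=0x4A007 [P=1 RW=1 US=1 PS=0]
  L1: frame=0x4A idx=26 entry=0x4D007 [P=1 RW=1 US=1 PS=0]
  → PA=0x4D00D  (2 entries read)
#3 VA=0x261D13B (r,kernel):
  L0: frame=0x3E idx=19 entry=0x50007 [P=1 RW=1 US=1 PS=0]
  L1: frame=0x50 idx=29 entry=0x54007 [P=1 RW=1 US=1 PS=0]
  → PA=0x5413B  (2 entries read)
#4 VA=0xC1FFC3 (r,kernel):
  TLB hit vpn=0xC1F → PA=0x43FC3
#5 VA=0x2C16CBE (r,kernel):
  L0: frame=0x3E idx=22 entry=0x56007 [P=1 RW=1 US=1 PS=0]
  L1: frame=0x56 idx=22 entry=0x40002 [P=0 RW=1 US=0 PS=0]
  → PAGE_NOT_PRESENT  (2 entries read)
#6 VA=0x2817E09 (r,kernel):
  L0: frame=0x3E idx=20 entry=0x57007 [P=1 RW=1 US=1 PS=0]
  L1: frame=0x57 idx=23 entry=0x5A007 [P=1 RW=1 US=1 PS=0]
  → PA=0x5AE09  (2 entries read)
#7 VA=0x1A08A39 (r,kernel):
  L0: frame=0x3E idx=13 entry=0x5B007 [P=1 RW=1 US=1 PS=0]
  L1: frame=0x5B idx=8 entry=0x5F007 [P=1 RW=1 US=1 PS=0]
  → PA=0x5FA39  (2 entries read)

Access #6 PA: 0x5AE09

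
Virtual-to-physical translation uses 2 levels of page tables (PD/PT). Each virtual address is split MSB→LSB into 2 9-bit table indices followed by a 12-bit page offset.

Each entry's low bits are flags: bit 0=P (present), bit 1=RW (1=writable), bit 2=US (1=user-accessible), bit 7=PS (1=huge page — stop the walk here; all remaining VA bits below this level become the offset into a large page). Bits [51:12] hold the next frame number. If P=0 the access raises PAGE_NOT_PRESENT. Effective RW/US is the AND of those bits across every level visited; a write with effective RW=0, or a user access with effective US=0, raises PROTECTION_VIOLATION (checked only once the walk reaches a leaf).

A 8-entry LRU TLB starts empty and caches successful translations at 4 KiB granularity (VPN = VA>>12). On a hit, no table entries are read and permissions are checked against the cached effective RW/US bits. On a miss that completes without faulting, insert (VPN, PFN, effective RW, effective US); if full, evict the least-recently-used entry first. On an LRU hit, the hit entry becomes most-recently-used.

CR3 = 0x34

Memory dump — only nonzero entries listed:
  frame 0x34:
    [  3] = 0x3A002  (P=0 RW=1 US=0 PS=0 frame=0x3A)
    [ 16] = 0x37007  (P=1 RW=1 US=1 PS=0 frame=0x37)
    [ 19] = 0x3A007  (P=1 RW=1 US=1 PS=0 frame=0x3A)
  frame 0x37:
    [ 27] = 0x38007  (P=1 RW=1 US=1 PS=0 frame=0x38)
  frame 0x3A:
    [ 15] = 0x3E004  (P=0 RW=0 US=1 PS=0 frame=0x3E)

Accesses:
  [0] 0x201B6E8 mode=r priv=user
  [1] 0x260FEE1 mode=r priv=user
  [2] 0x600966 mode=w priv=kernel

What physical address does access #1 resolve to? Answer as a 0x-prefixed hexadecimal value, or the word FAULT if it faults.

Trace:
#0 VA=0x201B6E8 (r,user):
  L0 @0x34[16] → 0x37007  P=1,RW=1,US=1,PS=0
  L1 @0x37[27] → 0x38007  P=1,RW=1,US=1,PS=0
  ⇒ phys 0x386E8  [2 reads]
#1 VA=0x260FEE1 (r,user):
  L0 @0x34[19] → 0x3A007  P=1,RW=1,US=1,PS=0
  L1 @0x3A[15] → 0x3E004  P=0,RW=0,US=1,PS=0
  ✗ PAGE_NOT_PRESENT  [2 reads]
#2 VA=0x600966 (w,kernel):
  L0 @0x34[3] → 0x3A002  P=0,RW=1,US=0,PS=0
  ✗ PAGE_NOT_PRESENT  [1 reads]

Access #1 PA: FAULT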